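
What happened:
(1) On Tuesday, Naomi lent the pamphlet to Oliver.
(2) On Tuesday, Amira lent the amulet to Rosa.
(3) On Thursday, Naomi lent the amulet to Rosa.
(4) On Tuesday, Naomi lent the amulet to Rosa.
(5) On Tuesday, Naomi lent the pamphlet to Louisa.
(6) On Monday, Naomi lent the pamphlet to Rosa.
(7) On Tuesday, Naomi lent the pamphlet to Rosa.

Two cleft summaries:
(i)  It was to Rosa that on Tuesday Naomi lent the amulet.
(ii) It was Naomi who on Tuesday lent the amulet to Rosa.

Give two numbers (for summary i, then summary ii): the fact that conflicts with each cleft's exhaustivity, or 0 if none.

0, 2

(i): focus "Rosa". No fact shares agent = Naomi, thing = the amulet, setting = on Tuesday with a different recipient. 0.
(ii): focus "Naomi". Looking for thing = the amulet, recipient = Rosa, setting = on Tuesday with some other agent — fact (2) has Amira there. Refuted.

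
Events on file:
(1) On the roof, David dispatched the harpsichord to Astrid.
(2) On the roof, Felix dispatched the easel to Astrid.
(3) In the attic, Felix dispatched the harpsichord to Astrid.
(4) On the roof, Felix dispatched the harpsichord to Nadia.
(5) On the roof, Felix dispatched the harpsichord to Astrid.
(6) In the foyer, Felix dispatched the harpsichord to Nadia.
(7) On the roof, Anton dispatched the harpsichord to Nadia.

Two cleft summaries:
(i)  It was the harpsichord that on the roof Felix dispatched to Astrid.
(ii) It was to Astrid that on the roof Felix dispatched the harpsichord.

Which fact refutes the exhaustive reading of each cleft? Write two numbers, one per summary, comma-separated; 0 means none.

(i): focus "the harpsichord". Looking for agent = Felix, recipient = Astrid, setting = on the roof with some other thing — fact (2) has the easel there. Refuted.
(ii): focus "Astrid". Looking for agent = Felix, thing = the harpsichord, setting = on the roof with some other recipient — fact (4) has Nadia there. Refuted.

2, 4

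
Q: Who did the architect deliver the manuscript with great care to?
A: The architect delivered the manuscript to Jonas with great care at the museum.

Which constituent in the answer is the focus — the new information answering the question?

to Jonas

The wh-word "who" asks about the recipient.
In the answer, "the architect", "the manuscript" and "with great care" are given — repeated from the question.
"at the museum" is also new, but it specifies the location, which is not what the question asks about — so it is not the focus.
The constituent filling the recipient gap is "to Jonas"; that is the focus.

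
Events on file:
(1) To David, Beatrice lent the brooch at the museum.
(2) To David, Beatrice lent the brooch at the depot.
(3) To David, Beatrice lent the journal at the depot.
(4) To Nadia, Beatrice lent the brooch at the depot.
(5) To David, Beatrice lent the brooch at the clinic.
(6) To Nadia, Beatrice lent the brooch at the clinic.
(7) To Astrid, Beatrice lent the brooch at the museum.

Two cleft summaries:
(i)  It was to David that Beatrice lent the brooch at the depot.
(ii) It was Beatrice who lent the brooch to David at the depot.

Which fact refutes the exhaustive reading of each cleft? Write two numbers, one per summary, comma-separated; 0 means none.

4, 0

Summary (i) focuses "David" (the recipient); background same agent, thing, setting (Beatrice / the brooch / at the depot). Fact (4) matches that background with recipient = Nadia — refutes (i).
Summary (ii) focuses "Beatrice" (the agent); background same thing, recipient, setting (the brooch / David / at the depot). No fact matches that background with a different agent, so 0.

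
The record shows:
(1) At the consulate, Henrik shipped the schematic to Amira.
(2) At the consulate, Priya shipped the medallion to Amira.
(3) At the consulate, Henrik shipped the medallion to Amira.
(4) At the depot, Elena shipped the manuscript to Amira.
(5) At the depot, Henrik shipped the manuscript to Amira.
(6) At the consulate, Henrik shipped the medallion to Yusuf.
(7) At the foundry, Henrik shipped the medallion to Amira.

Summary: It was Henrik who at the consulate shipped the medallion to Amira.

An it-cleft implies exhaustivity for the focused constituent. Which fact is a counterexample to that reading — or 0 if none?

2

Focus of the cleft: "Henrik" (the agent). Presupposed background: same thing, recipient, setting (the medallion / Amira / at the consulate).
The exhaustive reading says no other agent fits that background.
But fact (2) also has same thing, recipient, setting (the medallion / Amira / at the consulate), with agent = Priya — so the exhaustive reading fails.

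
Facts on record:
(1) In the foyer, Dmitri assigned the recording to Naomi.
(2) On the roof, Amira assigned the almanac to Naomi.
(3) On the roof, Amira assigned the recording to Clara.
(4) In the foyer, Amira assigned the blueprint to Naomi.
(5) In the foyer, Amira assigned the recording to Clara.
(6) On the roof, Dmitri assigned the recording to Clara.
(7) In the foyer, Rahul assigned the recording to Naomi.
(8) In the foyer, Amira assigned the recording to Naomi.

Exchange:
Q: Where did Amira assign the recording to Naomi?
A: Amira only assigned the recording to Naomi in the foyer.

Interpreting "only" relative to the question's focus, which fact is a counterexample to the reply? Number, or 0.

0

Answering "Where did ...?" puts focus on the setting — here, "in the foyer".
So "only" ranges over settings; the rest (same agent, thing, recipient (Amira / the recording / Naomi)) is presupposed.
No fact keeps same agent, thing, recipient (Amira / the recording / Naomi) while changing the setting; every other fact differs on something backgrounded. The reply stands.
(Fact (5) would refute a reading with focus on the recipient — but that is not what the question asks.)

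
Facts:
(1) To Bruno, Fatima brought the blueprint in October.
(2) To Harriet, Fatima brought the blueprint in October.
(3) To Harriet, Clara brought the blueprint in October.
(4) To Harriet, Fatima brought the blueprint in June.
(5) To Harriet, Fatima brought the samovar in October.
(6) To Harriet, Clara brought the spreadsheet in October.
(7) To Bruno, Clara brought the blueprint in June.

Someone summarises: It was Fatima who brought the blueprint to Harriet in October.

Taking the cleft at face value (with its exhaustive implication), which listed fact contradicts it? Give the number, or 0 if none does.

3

The cleft puts "Fatima" in focus and presupposes the open proposition with thing = the blueprint, recipient = Harriet, setting = in October.
Exhaustivity: Fatima is the only agent satisfying that background.
Fact (3) shares the background but with agent = Clara; exhaustivity is violated.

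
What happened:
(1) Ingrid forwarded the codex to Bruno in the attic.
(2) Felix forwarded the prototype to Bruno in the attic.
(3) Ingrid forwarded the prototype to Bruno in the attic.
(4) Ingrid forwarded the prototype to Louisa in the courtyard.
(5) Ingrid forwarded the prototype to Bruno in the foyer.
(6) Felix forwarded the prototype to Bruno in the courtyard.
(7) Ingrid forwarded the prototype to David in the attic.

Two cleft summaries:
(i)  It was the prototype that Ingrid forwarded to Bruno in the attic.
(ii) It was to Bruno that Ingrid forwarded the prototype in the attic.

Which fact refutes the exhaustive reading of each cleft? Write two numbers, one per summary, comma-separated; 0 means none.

1, 7

Summary (i) focuses "the prototype" (the thing); background Ingrid as agent and Bruno as recipient and in the attic as setting. Fact (1) matches that background with thing = the codex — refutes (i).
Summary (ii) focuses "Bruno" (the recipient); background Ingrid as agent and the prototype as thing and in the attic as setting. Fact (7) matches that background with recipient = David — refutes (ii).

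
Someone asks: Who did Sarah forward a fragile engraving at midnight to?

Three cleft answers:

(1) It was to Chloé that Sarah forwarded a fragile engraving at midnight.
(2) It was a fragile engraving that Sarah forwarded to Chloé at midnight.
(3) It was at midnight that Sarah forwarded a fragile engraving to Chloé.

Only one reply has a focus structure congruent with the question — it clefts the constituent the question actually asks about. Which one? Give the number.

1

The question word "who" targets the recipient.
Option (1) clefts "to Chloé" — that matches what the question asks about.
Option (2) clefts "a fragile engraving" — the direct object, not what was asked.
Option (3) clefts "at midnight" — the time, not what was asked.
So the congruent reply is (1).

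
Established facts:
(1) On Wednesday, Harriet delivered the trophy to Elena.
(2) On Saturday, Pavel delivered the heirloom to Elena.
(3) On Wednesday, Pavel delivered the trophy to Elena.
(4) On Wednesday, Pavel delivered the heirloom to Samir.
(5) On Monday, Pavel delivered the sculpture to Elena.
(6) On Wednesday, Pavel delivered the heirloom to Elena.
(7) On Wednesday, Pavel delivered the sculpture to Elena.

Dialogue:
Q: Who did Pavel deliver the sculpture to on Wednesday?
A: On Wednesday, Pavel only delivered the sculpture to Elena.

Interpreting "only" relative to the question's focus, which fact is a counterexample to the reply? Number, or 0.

Answering "Who did ... to ...?" puts focus on the recipient — here, "Elena".
So "only" ranges over recipients; the rest (agent = Pavel, thing = the sculpture, setting = on Wednesday) is presupposed.
No fact keeps agent = Pavel, thing = the sculpture, setting = on Wednesday while changing the recipient; every other fact differs on something backgrounded. The reply stands.
(Fact (3) would refute a reading with focus on the thing — but that is not what the question asks.)

0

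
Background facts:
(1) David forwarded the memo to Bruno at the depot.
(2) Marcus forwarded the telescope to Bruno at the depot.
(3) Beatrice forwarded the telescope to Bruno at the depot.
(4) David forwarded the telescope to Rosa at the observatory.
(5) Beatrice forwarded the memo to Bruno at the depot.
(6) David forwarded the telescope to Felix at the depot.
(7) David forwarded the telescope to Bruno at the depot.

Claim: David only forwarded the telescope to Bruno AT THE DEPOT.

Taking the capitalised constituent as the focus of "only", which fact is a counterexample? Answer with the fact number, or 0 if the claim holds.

0

Focus (in capitals) is "at the depot" — the setting. "Only" excludes alternative settings while holding fixed same agent, thing, recipient (David / the telescope / Bruno).
No fact matches same agent, thing, recipient (David / the telescope / Bruno) with a different setting — every other fact differs on at least one backgrounded slot. So no fact refutes it.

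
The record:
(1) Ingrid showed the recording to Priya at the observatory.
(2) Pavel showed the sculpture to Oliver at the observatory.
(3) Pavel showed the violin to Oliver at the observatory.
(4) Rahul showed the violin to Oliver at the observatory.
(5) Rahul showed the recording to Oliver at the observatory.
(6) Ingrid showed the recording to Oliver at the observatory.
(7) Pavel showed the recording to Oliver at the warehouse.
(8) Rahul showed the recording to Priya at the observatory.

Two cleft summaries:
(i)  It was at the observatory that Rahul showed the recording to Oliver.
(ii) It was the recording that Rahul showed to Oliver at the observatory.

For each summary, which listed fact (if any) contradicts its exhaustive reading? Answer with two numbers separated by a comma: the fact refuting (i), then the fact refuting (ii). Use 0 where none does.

0, 4

(i): focus "at the observatory". No fact shares Rahul as agent and the recording as thing and Oliver as recipient with a different setting. 0.
(ii): focus "the recording". Looking for Rahul as agent and Oliver as recipient and at the observatory as setting with some other thing — fact (4) has the violin there. Refuted.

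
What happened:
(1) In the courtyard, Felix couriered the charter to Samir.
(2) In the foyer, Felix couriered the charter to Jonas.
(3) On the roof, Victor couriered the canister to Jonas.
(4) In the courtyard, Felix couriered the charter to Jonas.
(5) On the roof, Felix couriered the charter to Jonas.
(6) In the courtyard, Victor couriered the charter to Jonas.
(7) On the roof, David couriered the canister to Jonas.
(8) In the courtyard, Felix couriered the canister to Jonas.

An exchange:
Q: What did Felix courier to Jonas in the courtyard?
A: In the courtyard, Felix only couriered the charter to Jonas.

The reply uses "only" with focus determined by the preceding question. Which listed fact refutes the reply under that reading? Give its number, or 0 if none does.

8

The question "What did ...?" targets the thing, so in the reply the focus falls on "the charter".
"Only" then excludes alternative things while the background — Felix as agent and Jonas as recipient and in the courtyard as setting — is held fixed.
Fact (8) shares the background with a different thing (the canister) — counterexample.
(Fact (1) would refute a reading with focus on the recipient — but that is not what the question asks.)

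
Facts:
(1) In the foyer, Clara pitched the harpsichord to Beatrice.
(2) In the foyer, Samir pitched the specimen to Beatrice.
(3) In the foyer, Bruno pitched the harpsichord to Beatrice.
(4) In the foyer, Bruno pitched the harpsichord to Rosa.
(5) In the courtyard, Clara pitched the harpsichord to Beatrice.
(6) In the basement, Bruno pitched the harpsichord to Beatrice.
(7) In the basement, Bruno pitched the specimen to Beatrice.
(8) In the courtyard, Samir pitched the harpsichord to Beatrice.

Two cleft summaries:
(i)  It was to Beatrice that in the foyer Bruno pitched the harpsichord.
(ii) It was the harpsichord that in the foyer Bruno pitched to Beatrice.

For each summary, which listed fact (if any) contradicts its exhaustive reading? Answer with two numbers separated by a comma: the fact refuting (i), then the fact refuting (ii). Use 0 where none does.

4, 0

(i): focus "Beatrice". Looking for agent = Bruno, thing = the harpsichord, setting = in the foyer with some other recipient — fact (4) has Rosa there. Refuted.
(ii): focus "the harpsichord". No fact shares agent = Bruno, recipient = Beatrice, setting = in the foyer with a different thing. 0.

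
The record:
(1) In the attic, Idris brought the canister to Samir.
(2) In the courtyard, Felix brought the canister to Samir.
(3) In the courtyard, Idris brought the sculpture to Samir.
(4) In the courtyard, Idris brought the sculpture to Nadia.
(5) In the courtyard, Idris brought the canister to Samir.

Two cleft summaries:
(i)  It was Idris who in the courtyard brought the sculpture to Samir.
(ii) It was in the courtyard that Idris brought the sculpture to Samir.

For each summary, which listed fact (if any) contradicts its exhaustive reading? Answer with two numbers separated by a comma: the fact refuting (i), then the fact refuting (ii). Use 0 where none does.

Summary (i) focuses "Idris" (the agent); background same thing, recipient, setting (the sculpture / Samir / in the courtyard). No fact matches that background with a different agent, so 0.
Summary (ii) focuses "in the courtyard" (the setting); background same agent, thing, recipient (Idris / the sculpture / Samir). No fact matches that background with a different setting, so 0.

0, 0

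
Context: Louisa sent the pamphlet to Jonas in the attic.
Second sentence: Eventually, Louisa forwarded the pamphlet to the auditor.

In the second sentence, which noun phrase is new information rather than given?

the auditor

"Louisa" and "the pamphlet" in the second sentence are given — already mentioned in the context.
"the auditor" has no antecedent in the context; it is discourse-new.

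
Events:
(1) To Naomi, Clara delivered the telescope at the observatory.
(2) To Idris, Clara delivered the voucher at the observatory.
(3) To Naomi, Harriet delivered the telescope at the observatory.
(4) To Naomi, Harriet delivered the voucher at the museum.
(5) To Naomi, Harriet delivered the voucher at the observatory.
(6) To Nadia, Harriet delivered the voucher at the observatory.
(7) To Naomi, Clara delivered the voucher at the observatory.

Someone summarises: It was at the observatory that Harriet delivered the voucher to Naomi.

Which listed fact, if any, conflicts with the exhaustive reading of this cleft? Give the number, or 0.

The cleft puts "at the observatory" in focus and presupposes the open proposition with agent = Harriet, thing = the voucher, recipient = Naomi.
The exhaustive reading says no other setting fits that background.
But fact (4) also has agent = Harriet, thing = the voucher, recipient = Naomi, with setting = at the museum — so the exhaustive reading fails.

4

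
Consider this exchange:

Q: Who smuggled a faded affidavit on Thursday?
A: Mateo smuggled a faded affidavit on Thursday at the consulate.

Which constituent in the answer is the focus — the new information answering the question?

Mateo

The wh-word "who" asks about the subject (agent).
In the answer, "a faded affidavit" and "on Thursday" are given — repeated from the question.
"at the consulate" is also new, but it specifies the location, which is not what the question asks about — so it is not the focus.
The constituent filling the subject (agent) gap is "Mateo"; that is the focus.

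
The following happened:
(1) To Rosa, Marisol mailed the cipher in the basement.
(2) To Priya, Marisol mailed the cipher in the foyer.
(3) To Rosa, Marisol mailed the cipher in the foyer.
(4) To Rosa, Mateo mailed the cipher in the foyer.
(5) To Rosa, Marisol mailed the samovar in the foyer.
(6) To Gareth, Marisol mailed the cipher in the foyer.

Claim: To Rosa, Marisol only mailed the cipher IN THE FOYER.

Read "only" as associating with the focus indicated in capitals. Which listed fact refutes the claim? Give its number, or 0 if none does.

Focus (in capitals) is "in the foyer" — the setting. "Only" excludes alternative settings while holding fixed agent = Marisol, thing = the cipher, recipient = Rosa.
Fact (1) matches on agent = Marisol, thing = the cipher, recipient = Rosa, but has setting = in the basement instead. That refutes the claim.

1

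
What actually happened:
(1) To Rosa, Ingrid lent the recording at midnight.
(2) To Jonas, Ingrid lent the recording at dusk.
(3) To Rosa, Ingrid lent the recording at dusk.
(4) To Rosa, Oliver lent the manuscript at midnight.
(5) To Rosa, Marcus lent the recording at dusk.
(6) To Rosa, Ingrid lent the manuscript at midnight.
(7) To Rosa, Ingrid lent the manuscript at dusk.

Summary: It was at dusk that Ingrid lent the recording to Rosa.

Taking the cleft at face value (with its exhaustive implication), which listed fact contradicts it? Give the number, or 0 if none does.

The cleft puts "at dusk" in focus and presupposes the open proposition with same agent, thing, recipient (Ingrid / the recording / Rosa).
Exhaustivity: at dusk is the only setting satisfying that background.
But fact (1) also has same agent, thing, recipient (Ingrid / the recording / Rosa), with setting = at midnight — so the exhaustive reading fails.

1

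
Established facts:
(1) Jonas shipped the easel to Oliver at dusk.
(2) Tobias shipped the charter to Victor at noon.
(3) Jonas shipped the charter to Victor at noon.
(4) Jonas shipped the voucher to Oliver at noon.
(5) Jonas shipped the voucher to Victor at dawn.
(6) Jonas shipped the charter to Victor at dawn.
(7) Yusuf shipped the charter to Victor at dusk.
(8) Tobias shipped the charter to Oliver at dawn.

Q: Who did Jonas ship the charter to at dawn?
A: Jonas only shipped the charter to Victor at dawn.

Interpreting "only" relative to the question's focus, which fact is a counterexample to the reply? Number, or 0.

0

The question "Who did ... to ...?" targets the recipient, so in the reply the focus falls on "Victor".
So "only" ranges over recipients; the rest (same agent, thing, setting (Jonas / the charter / at dawn)) is presupposed.
No fact keeps same agent, thing, setting (Jonas / the charter / at dawn) while changing the recipient; every other fact differs on something backgrounded. The reply stands.
(Fact (5) would refute a reading with focus on the thing — but that is not what the question asks.)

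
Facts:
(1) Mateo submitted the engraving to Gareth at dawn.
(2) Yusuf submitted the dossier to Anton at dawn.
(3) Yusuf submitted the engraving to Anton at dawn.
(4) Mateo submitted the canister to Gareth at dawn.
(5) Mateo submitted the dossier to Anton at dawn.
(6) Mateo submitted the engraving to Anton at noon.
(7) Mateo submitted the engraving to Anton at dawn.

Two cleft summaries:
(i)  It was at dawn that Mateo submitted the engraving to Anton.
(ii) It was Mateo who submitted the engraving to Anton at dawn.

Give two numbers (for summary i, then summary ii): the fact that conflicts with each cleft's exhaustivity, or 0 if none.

6, 3

(i): focus "at dawn". Looking for Mateo as agent and the engraving as thing and Anton as recipient with some other setting — fact (6) has at noon there. Refuted.
(ii): focus "Mateo". Looking for the engraving as thing and Anton as recipient and at dawn as setting with some other agent — fact (3) has Yusuf there. Refuted.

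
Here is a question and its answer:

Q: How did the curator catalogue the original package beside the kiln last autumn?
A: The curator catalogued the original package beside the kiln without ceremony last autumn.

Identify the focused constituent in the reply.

without ceremony

The wh-word "how" asks about the manner.
In the answer, "the curator", "the original package", "beside the kiln" and "last autumn" are given — repeated from the question.
The constituent filling the manner gap is "without ceremony"; that is the focus and would carry nuclear stress.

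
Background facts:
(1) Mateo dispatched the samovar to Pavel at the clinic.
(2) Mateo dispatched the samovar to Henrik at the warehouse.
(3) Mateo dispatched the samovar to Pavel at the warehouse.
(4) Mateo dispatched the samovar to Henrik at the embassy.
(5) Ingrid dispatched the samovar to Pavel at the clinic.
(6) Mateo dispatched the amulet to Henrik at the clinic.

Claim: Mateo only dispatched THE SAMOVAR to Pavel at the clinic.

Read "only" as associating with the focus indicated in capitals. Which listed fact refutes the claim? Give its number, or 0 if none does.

0

The capitals mark "the samovar" as focus. So "only" rules out other things, with the rest (Mateo as agent and Pavel as recipient and at the clinic as setting) as background.
No fact matches Mateo as agent and Pavel as recipient and at the clinic as setting with a different thing — every other fact differs on at least one backgrounded slot. So no fact refutes it.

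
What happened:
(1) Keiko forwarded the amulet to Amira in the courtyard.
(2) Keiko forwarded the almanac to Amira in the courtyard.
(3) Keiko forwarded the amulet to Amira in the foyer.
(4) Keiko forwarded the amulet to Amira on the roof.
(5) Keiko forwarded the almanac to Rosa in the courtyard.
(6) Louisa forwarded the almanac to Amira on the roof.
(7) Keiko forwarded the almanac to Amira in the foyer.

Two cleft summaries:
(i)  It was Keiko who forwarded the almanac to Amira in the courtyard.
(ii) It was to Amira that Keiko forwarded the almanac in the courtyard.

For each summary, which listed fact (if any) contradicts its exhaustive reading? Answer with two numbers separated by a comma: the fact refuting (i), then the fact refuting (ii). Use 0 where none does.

0, 5

Summary (i) focuses "Keiko" (the agent); background the almanac as thing and Amira as recipient and in the courtyard as setting. No fact matches that background with a different agent, so 0.
Summary (ii) focuses "Amira" (the recipient); background Keiko as agent and the almanac as thing and in the courtyard as setting. Fact (5) matches that background with recipient = Rosa — refutes (ii).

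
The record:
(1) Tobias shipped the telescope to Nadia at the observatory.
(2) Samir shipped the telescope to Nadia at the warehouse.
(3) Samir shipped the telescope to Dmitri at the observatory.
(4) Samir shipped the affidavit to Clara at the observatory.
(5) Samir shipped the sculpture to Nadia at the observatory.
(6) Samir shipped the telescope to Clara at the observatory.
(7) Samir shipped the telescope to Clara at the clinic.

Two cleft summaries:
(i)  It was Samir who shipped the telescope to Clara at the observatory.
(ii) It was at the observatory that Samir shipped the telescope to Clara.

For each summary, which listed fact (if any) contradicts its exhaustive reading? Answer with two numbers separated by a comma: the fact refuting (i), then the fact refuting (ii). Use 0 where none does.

(i): focus "Samir". No fact shares thing = the telescope, recipient = Clara, setting = at the observatory with a different agent. 0.
(ii): focus "at the observatory". Looking for agent = Samir, thing = the telescope, recipient = Clara with some other setting — fact (7) has at the clinic there. Refuted.

0, 7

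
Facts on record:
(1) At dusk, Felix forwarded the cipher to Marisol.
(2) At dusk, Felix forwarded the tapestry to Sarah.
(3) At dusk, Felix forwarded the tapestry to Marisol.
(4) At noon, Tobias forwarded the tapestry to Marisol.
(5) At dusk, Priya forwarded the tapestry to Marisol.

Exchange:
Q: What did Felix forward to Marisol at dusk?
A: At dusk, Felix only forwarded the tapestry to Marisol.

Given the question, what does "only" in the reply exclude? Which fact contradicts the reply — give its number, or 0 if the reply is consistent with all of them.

1

Answering "What did ...?" puts focus on the thing — here, "the tapestry".
So "only" ranges over things; the rest (Felix as agent and Marisol as recipient and at dusk as setting) is presupposed.
Fact (1) shares the background with a different thing (the cipher) — counterexample.
(Fact (2) would refute a reading with focus on the recipient — but that is not what the question asks.)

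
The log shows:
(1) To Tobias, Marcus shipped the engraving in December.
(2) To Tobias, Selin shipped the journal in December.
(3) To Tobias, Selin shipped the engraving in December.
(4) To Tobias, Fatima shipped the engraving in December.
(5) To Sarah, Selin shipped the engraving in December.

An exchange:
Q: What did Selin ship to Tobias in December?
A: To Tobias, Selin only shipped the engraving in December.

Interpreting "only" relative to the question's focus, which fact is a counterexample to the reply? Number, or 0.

Answering "What did ...?" puts focus on the thing — here, "the engraving".
"Only" then excludes alternative things while the background — agent = Selin, recipient = Tobias, setting = in December — is held fixed.
Fact (2) keeps agent = Selin, recipient = Tobias, setting = in December but has thing = the journal; that refutes the reply.
(Fact (5) would refute a reading with focus on the recipient — but that is not what the question asks.)

2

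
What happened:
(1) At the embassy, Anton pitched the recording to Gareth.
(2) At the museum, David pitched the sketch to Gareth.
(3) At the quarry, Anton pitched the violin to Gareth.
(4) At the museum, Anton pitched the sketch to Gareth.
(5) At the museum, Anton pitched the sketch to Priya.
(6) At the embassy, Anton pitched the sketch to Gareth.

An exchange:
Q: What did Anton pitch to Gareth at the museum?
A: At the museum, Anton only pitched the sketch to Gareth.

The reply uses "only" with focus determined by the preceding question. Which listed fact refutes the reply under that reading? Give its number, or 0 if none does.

The question "What did ...?" targets the thing, so in the reply the focus falls on "the sketch".
So "only" ranges over things; the rest (agent = Anton, recipient = Gareth, setting = at the museum) is presupposed.
No fact keeps agent = Anton, recipient = Gareth, setting = at the museum while changing the thing; every other fact differs on something backgrounded. The reply stands.
(Fact (5) would refute a reading with focus on the recipient — but that is not what the question asks.)

0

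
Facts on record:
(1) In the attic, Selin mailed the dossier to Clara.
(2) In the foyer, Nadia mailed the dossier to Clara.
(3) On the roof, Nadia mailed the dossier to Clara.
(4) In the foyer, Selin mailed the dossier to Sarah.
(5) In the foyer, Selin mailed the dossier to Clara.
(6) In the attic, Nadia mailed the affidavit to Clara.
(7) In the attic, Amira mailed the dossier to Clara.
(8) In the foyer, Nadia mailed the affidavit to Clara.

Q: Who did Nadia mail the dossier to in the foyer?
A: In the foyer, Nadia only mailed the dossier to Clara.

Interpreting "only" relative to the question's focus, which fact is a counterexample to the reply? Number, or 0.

0

Answering "Who did ... to ...?" puts focus on the recipient — here, "Clara".
"Only" then excludes alternative recipients while the background — same agent, thing, setting (Nadia / the dossier / in the foyer) — is held fixed.
No listed fact shares that background with another recipient. Nothing contradicts the reply.
(Fact (3) would refute a reading with focus on the setting — but that is not what the question asks.)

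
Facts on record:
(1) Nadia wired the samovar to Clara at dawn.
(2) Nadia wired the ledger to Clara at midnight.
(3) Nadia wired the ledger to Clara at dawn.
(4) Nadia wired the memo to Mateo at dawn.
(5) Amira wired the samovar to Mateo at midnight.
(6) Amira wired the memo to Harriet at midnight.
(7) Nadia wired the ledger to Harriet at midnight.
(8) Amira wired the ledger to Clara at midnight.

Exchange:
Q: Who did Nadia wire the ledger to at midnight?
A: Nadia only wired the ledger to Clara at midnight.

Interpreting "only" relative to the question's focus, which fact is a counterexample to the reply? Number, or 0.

7

The question "Who did ... to ...?" targets the recipient, so in the reply the focus falls on "Clara".
"Only" then excludes alternative recipients while the background — same agent, thing, setting (Nadia / the ledger / at midnight) — is held fixed.
Fact (7) keeps same agent, thing, setting (Nadia / the ledger / at midnight) but has recipient = Harriet; that refutes the reply.
(Fact (3) would refute a reading with focus on the setting — but that is not what the question asks.)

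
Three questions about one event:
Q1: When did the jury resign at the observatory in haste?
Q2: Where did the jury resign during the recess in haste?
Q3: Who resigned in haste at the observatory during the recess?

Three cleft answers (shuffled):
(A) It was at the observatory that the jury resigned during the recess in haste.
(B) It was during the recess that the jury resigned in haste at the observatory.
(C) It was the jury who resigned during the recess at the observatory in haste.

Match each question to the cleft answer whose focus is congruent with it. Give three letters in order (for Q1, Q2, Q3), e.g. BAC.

BAC

Q1 asks about the time; cleft (B) focuses "during the recess", which is the time — so Q1 → B.
Q2 asks about the location; cleft (A) focuses "at the observatory", which is the location — so Q2 → A.
Q3 asks about the subject (agent); cleft (C) focuses "the jury", which is the subject (agent) — so Q3 → C.
Mapping: Q1→B, Q2→A, Q3→C.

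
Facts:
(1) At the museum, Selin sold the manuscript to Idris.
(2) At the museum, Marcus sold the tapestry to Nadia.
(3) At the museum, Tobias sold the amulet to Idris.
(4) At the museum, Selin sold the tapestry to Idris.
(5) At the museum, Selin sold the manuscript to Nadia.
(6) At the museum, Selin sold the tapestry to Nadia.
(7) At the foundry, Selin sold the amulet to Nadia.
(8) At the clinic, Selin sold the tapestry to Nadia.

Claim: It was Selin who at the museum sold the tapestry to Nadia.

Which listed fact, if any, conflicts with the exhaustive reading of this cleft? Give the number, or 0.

2

The cleft puts "Selin" in focus and presupposes the open proposition with the tapestry as thing and Nadia as recipient and at the museum as setting.
Exhaustivity: Selin is the only agent satisfying that background.
Fact (2) shares the background but with agent = Marcus; exhaustivity is violated.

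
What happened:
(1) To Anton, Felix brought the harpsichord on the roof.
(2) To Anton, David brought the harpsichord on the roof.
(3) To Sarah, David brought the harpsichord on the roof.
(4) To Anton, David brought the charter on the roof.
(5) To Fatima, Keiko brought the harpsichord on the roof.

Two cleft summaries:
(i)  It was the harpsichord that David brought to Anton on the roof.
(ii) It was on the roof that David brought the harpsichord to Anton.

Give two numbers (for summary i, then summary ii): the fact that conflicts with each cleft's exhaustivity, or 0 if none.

(i): focus "the harpsichord". Looking for agent = David, recipient = Anton, setting = on the roof with some other thing — fact (4) has the charter there. Refuted.
(ii): focus "on the roof". No fact shares agent = David, thing = the harpsichord, recipient = Anton with a different setting. 0.

4, 0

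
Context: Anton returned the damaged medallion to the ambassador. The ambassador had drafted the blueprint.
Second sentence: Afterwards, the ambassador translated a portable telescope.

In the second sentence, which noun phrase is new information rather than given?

"the ambassador" in the second sentence is given — already mentioned in the context.
"a portable telescope" has no antecedent in the context; it is discourse-new (the indefinite article also signals a new referent).

a portable telescope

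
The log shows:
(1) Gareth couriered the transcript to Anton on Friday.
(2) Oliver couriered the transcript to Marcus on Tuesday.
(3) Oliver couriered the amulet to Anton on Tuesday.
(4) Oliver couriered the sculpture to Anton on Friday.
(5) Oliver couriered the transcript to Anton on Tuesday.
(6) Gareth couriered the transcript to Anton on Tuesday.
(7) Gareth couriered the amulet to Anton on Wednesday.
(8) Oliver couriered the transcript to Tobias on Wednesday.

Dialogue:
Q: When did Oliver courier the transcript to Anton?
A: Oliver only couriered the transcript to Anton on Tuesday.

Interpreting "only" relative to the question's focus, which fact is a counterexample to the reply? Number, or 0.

The question "When did ...?" targets the setting, so in the reply the focus falls on "on Tuesday".
"Only" then excludes alternative settings while the background — Oliver as agent and the transcript as thing and Anton as recipient — is held fixed.
No fact keeps Oliver as agent and the transcript as thing and Anton as recipient while changing the setting; every other fact differs on something backgrounded. The reply stands.
(Fact (3) would refute a reading with focus on the thing — but that is not what the question asks.)

0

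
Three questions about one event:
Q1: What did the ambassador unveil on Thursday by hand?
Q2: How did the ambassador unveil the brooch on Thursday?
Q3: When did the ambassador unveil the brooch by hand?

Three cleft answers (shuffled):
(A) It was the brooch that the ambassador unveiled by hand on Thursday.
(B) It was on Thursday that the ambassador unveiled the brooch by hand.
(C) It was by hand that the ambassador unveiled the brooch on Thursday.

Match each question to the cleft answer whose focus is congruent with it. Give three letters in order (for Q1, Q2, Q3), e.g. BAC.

ACB

Q1 asks about the direct object; cleft (A) focuses "the brooch", which is the direct object — so Q1 → A.
Q2 asks about the manner; cleft (C) focuses "by hand", which is the manner — so Q2 → C.
Q3 asks about the time; cleft (B) focuses "on Thursday", which is the time — so Q3 → B.
Mapping: Q1→A, Q2→C, Q3→B.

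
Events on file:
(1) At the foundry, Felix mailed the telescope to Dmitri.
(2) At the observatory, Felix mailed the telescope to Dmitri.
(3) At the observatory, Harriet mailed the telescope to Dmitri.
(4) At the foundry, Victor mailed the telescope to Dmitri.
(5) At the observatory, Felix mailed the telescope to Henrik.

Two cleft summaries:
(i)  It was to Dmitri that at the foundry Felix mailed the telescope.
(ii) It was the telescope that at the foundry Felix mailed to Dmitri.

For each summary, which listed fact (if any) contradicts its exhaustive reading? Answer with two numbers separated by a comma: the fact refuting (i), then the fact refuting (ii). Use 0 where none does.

0, 0

(i): focus "Dmitri". No fact shares agent = Felix, thing = the telescope, setting = at the foundry with a different recipient. 0.
(ii): focus "the telescope". No fact shares agent = Felix, recipient = Dmitri, setting = at the foundry with a different thing. 0.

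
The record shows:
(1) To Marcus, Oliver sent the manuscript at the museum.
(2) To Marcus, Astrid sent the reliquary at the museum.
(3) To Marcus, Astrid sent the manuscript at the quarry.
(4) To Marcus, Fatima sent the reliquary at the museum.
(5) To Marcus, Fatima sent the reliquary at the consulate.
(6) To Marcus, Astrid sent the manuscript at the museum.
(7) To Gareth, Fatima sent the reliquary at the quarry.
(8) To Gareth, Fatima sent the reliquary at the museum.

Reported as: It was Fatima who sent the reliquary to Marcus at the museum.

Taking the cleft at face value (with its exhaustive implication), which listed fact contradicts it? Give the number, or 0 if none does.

2

The cleft puts "Fatima" in focus and presupposes the open proposition with same thing, recipient, setting (the reliquary / Marcus / at the museum).
The exhaustive reading says no other agent fits that background.
Fact (2) shares the background but with agent = Astrid; exhaustivity is violated.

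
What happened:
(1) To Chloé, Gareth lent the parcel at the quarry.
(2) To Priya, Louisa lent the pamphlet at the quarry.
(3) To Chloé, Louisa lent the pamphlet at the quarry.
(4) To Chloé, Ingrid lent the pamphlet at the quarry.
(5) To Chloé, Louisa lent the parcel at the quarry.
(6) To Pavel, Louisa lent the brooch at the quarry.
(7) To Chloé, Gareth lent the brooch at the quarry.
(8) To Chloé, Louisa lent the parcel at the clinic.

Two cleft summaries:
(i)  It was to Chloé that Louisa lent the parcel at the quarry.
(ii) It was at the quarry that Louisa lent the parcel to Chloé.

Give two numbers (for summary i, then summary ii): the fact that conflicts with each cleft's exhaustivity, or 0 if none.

0, 8

Summary (i) focuses "Chloé" (the recipient); background same agent, thing, setting (Louisa / the parcel / at the quarry). No fact matches that background with a different recipient, so 0.
Summary (ii) focuses "at the quarry" (the setting); background same agent, thing, recipient (Louisa / the parcel / Chloé). Fact (8) matches that background with setting = at the clinic — refutes (ii).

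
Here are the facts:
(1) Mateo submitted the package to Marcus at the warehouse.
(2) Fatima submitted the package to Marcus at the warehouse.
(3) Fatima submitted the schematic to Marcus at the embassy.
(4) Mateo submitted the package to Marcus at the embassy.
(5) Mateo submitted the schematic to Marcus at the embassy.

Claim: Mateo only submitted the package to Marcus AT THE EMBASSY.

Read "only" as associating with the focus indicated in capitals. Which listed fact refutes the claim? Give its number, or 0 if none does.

1

The capitals mark "at the embassy" as focus. So "only" rules out other settings, with the rest (Mateo as agent and the package as thing and Marcus as recipient) as background.
Fact (1) matches on Mateo as agent and the package as thing and Marcus as recipient, but has setting = at the warehouse instead. That refutes the claim.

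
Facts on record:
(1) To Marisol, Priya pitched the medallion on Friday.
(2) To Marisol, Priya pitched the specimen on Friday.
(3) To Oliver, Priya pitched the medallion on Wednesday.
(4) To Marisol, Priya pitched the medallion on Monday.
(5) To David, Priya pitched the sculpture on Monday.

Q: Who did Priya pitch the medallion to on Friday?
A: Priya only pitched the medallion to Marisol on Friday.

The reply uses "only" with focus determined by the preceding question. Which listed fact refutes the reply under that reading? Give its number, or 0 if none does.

0

The question "Who did ... to ...?" targets the recipient, so in the reply the focus falls on "Marisol".
So "only" ranges over recipients; the rest (same agent, thing, setting (Priya / the medallion / on Friday)) is presupposed.
No fact keeps same agent, thing, setting (Priya / the medallion / on Friday) while changing the recipient; every other fact differs on something backgrounded. The reply stands.
(Fact (2) would refute a reading with focus on the thing — but that is not what the question asks.)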